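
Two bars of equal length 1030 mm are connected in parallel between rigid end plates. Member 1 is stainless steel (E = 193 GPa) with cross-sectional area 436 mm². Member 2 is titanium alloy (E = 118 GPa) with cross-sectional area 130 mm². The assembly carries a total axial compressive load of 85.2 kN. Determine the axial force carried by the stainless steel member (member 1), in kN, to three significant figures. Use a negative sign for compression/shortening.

-72.1 kN

Equal strain + equilibrium ⇒ each member carries load in proportion to AE: A₁E₁ = 84150000 N, A₂E₂ = 15340000 N, ΣAE = 99490000 N.
F₁ = P·A₁E₁/ΣAE = -85200·84150000/99490000 = -72060 N.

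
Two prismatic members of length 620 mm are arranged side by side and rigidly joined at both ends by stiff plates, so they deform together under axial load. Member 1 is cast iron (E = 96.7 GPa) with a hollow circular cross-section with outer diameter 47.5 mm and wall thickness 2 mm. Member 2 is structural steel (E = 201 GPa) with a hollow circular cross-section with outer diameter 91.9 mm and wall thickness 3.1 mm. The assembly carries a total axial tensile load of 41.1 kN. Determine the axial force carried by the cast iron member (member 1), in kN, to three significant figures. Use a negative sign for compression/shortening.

5.64 kN

A_1 = 285.9 mm².
A_2 = 864.8 mm².
Equal strain + equilibrium ⇒ each member carries load in proportion to AE: A₁E₁ = 27650000 N, A₂E₂ = 173800000 N, ΣAE = 201500000 N.
F₁ = P·A₁E₁/ΣAE = 41100·27650000/201500000 = 5640 N.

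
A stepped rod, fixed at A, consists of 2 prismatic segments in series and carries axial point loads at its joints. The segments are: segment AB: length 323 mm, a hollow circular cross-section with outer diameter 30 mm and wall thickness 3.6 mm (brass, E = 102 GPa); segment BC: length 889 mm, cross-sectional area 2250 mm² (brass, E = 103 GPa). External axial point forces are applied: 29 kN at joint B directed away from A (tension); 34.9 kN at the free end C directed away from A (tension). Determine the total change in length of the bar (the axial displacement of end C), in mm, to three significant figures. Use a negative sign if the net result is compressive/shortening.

Internal axial forces (sectioning from the free end, tension +): N_BC = 34.9 kN, N_AB = 63.9 kN.
A_AB = 298.6 mm².
δ_AB = 63900·323/(298.6·102000) = 0.6777 mm
δ_BC = 34900·889/(2250·103000) = 0.1339 mm
δ = Σδ_i = 0.8116 mm.

0.812 mm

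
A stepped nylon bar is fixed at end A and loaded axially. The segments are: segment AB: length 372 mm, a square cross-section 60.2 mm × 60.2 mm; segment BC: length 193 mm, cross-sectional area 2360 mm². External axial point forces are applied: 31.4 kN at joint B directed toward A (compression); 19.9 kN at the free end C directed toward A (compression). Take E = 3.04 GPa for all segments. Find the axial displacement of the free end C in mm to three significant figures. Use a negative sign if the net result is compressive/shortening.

-2.27 mm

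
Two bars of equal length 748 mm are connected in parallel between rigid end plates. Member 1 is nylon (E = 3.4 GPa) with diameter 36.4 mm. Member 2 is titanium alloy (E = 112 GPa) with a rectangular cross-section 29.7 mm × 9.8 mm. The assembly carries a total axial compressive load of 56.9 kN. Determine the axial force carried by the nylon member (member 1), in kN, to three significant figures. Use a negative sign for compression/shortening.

-5.57 kN

A_1 = 1041 mm².
A_2 = 291.1 mm².
Equal strain + equilibrium ⇒ each member carries load in proportion to AE: A₁E₁ = 3538000 N, A₂E₂ = 32600000 N, ΣAE = 36140000 N.
F₁ = P·A₁E₁/ΣAE = -56900·3538000/36140000 = -5571 N.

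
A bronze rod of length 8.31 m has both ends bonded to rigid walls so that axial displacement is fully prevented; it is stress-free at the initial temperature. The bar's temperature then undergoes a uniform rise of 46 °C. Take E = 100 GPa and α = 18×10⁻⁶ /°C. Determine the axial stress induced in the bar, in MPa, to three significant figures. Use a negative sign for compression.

-82.8 MPa

Free thermal expansion αLΔT = 18e-6 · 8310 · 46 = 6.881 mm.
The walls impose strain ε = −(6.881)/8310 = -8.2800e-04; σ = Eε = 100000 · -8.2800e-04 = -82.8 MPa.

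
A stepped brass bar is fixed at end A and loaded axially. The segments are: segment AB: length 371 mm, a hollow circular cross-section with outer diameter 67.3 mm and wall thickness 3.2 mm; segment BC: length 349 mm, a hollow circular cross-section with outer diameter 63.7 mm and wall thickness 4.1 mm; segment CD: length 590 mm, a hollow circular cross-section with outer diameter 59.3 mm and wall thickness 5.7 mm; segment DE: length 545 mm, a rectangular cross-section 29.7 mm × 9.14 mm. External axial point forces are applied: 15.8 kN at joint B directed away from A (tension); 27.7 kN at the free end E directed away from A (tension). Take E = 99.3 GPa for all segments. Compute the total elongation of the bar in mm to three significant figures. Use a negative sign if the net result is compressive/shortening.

Internal axial forces (sectioning from the free end, tension +): N_DE = 27.7 kN, N_CD = 27.7 kN, N_BC = 27.7 kN, N_AB = 43.5 kN.
A_AB = 644.4 mm².
A_BC = 767.7 mm².
A_CD = 959.8 mm².
A_DE = 271.5 mm².
δ_AB = 43500·371/(644.4·99300) = 0.2522 mm
δ_BC = 27700·349/(767.7·99300) = 0.1268 mm
δ_CD = 27700·590/(959.8·99300) = 0.1715 mm
δ_DE = 27700·545/(271.5·99300) = 0.56 mm
δ = Σδ_i = 1.111 mm.

1.11 mm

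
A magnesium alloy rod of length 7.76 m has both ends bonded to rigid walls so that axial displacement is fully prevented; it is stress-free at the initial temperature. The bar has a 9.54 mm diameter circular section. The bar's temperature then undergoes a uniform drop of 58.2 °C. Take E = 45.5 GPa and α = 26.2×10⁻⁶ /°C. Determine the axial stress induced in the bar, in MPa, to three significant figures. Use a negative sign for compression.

69.4 MPa

Free thermal expansion αLΔT = 26.2e-6 · 7760 · -58.2 = -11.83 mm.
The walls impose strain ε = −(-11.83)/7760 = 1.5248e-03; σ = Eε = 45500 · 1.5248e-03 = 69.38 MPa.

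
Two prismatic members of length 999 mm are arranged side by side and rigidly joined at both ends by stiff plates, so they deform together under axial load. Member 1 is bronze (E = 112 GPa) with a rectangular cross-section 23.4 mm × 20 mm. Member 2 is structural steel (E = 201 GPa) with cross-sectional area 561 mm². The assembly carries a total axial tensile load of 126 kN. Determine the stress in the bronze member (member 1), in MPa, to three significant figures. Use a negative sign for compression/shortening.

85.4 MPa

A_1 = 468 mm².
Equal strain + equilibrium ⇒ each member carries load in proportion to AE: A₁E₁ = 52420000 N, A₂E₂ = 112800000 N, ΣAE = 165200000 N.
σ₁ = P·E₁/ΣAE = 126000·112000/165200000 = 85.44 MPa.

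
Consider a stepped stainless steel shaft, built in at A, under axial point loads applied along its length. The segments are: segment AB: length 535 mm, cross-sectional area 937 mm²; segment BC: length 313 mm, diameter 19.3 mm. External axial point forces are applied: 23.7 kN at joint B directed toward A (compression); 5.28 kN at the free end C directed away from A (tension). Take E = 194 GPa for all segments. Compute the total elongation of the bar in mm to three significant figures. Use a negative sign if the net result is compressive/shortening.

Internal axial forces (sectioning from the free end, tension +): N_BC = 5.28 kN, N_AB = -18.42 kN.
A_BC = 292.6 mm².
δ_AB = -18420·535/(937·194000) = -0.05421 mm
δ_BC = 5280·313/(292.6·194000) = 0.02912 mm
δ = Σδ_i = -0.02509 mm.

-0.0251 mm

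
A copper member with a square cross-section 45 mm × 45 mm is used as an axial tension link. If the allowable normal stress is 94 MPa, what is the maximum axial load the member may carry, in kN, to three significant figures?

190 kN

A = 2025 mm².
P_max = σ_allow · A = 94 · 2025 = 190400 N = 190.3 kN.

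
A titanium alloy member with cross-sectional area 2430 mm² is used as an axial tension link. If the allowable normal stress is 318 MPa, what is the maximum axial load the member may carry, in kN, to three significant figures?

P_max = σ_allow · A = 318 · 2430 = 772700 N = 772.7 kN.

773 kN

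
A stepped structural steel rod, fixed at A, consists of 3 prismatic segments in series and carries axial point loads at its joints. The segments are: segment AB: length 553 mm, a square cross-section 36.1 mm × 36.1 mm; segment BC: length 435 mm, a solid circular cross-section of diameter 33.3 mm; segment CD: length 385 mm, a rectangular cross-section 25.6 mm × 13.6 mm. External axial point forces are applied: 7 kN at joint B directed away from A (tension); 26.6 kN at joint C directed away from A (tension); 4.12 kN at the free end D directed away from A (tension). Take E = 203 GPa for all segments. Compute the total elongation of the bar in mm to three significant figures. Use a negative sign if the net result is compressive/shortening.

Internal axial forces (sectioning from the free end, tension +): N_CD = 4.12 kN, N_BC = 30.72 kN, N_AB = 37.72 kN.
A_AB = 1303 mm².
A_BC = 870.9 mm².
A_CD = 348.2 mm².
δ_AB = 37720·553/(1303·203000) = 0.07885 mm
δ_BC = 30720·435/(870.9·203000) = 0.07559 mm
δ_CD = 4120·385/(348.2·203000) = 0.02244 mm
δ = Σδ_i = 0.1769 mm.

0.177 mm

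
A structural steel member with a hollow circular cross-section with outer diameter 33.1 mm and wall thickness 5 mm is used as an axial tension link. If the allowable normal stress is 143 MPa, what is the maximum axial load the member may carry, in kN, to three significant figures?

63.1 kN

A = 441.4 mm².
P_max = σ_allow · A = 143 · 441.4 = 63120 N = 63.12 kN.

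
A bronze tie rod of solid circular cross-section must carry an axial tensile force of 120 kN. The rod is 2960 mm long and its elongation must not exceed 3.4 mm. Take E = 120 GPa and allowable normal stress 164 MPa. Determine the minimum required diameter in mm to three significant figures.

Required area A ≥ P/σ_allow = 120000/164 = 731.7 mm².
For a solid circular section, d ≥ √(4A/π) = 30.52 mm.
Elongation limit: A ≥ PL/(Eδ_allow) = 120000·2960/(120000·3.4) = 870.6 mm² ⇒ d ≥ 33.29 mm.
The elongation limit governs.

33.3 mm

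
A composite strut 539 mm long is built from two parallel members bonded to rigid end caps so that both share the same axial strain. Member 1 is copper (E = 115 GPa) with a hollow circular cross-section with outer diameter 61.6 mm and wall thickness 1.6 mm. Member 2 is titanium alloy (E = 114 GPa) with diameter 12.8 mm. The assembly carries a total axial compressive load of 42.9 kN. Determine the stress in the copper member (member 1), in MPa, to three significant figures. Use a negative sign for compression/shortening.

A_1 = 301.6 mm².
A_2 = 128.7 mm².
Equal strain + equilibrium ⇒ each member carries load in proportion to AE: A₁E₁ = 34680000 N, A₂E₂ = 14670000 N, ΣAE = 49350000 N.
σ₁ = P·E₁/ΣAE = -42900·115000/49350000 = -99.96 MPa.

-100 MPa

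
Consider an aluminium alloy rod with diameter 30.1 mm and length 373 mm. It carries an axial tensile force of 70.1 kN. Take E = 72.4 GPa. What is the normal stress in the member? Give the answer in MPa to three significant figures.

A = 711.6 mm².
σ = N/A = 70100/711.6 = 98.51 MPa.

98.5 MPa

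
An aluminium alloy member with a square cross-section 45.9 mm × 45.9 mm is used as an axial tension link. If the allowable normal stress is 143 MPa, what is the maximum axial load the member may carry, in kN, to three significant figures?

301 kN

A = 2107 mm².
P_max = σ_allow · A = 143 · 2107 = 301300 N = 301.3 kN.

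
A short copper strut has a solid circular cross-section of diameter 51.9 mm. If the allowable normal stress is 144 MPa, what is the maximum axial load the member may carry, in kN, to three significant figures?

A = 2116 mm².
P_max = σ_allow · A = 144 · 2116 = 304600 N = 304.6 kN.

305 kN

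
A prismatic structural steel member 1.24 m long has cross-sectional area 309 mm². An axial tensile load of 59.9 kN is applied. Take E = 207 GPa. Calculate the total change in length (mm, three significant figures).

1.16 mm

δ_mech = NL/(AE) = 59900·1240/(309·207000) = 1.161 mm.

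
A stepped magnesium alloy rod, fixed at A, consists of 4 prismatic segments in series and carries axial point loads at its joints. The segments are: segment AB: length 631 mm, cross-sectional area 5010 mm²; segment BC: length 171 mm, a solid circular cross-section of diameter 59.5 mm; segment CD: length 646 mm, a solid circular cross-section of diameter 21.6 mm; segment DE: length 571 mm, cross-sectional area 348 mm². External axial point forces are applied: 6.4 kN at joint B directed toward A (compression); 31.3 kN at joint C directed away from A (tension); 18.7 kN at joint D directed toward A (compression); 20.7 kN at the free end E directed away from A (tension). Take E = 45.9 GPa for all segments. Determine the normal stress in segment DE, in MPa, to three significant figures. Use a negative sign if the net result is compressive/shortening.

59.5 MPa

Internal axial forces (sectioning from the free end, tension +): N_DE = 20.7 kN, N_CD = 2 kN, N_BC = 33.3 kN, N_AB = 26.9 kN.
σ_DE = N_DE/A_DE = 20700/348 = 59.48 MPa.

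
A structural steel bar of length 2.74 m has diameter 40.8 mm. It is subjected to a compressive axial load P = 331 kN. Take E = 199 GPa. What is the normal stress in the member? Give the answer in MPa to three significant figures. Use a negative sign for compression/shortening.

A = 1307 mm².
σ = N/A = -331000/1307 = -253.2 MPa.

-253 MPa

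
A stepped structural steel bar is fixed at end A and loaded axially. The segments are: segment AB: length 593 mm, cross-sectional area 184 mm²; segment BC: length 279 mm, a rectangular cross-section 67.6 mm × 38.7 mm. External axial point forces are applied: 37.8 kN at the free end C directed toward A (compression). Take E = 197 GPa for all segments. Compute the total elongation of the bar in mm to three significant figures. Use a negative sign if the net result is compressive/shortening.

-0.639 mm

Internal axial forces (sectioning from the free end, tension +): N_BC = -37.8 kN, N_AB = -37.8 kN.
A_BC = 2616 mm².
δ_AB = -37800·593/(184·197000) = -0.6184 mm
δ_BC = -37800·279/(2616·197000) = -0.02046 mm
δ = Σδ_i = -0.6389 mm.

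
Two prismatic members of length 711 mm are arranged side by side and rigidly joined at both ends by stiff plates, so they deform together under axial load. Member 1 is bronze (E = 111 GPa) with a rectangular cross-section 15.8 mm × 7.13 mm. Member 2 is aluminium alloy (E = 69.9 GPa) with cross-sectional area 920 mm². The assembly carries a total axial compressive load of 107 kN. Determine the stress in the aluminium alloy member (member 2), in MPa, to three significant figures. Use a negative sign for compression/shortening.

A_1 = 112.7 mm².
Equal strain + equilibrium ⇒ each member carries load in proportion to AE: A₁E₁ = 12500000 N, A₂E₂ = 64310000 N, ΣAE = 76810000 N.
σ₂ = P·E₂/ΣAE = -107000·69900/76810000 = -97.37 MPa.

-97.4 MPa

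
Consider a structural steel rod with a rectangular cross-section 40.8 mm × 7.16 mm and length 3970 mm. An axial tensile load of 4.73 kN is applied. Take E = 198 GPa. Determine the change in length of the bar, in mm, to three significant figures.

0.325 mm

A = 292.1 mm².
δ_mech = NL/(AE) = 4730·3970/(292.1·198000) = 0.3246 mm.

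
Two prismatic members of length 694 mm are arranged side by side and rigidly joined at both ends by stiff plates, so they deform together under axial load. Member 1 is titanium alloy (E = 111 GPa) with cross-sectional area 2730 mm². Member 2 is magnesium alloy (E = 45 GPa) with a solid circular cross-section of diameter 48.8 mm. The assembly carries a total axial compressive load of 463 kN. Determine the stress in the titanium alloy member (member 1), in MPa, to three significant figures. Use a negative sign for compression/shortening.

-133 MPa

A_2 = 1870 mm².
Equal strain + equilibrium ⇒ each member carries load in proportion to AE: A₁E₁ = 303000000 N, A₂E₂ = 84170000 N, ΣAE = 387200000 N.
σ₁ = P·E₁/ΣAE = -463000·111000/387200000 = -132.7 MPa.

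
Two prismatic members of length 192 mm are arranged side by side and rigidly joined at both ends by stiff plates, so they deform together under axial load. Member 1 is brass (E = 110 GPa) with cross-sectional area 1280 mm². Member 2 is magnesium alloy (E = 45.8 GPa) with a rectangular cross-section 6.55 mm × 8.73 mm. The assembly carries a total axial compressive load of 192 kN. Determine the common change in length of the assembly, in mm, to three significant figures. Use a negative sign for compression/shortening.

-0.257 mm

A_2 = 57.18 mm².
Equal strain + equilibrium ⇒ each member carries load in proportion to AE: A₁E₁ = 140800000 N, A₂E₂ = 2619000 N, ΣAE = 143400000 N.
δ = PL/ΣAE = -192000·192/143400000 = -0.257 mm.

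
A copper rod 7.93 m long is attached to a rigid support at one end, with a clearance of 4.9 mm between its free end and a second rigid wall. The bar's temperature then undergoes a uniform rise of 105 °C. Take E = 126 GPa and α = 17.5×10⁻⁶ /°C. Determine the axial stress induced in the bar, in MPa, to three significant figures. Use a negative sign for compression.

Free thermal expansion αLΔT = 17.5e-6 · 7930 · 105 = 14.57 mm.
The walls engage after the gap closes; constrained expansion = 14.57 − 4.9 = 9.671 mm.
The walls impose strain ε = −(9.671)/7930 = -1.2196e-03; σ = Eε = 126000 · -1.2196e-03 = -153.7 MPa.

-154 MPa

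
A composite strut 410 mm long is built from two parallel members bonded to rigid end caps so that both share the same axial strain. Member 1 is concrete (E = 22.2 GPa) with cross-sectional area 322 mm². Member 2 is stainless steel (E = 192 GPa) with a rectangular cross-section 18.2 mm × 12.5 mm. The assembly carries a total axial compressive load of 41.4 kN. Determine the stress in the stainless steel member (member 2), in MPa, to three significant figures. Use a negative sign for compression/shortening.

-156 MPa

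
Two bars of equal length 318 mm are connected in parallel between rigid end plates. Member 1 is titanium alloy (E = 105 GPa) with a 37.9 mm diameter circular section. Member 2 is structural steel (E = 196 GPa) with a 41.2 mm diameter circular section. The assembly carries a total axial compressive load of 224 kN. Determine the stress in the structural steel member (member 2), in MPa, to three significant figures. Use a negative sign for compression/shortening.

A_1 = 1128 mm².
A_2 = 1333 mm².
Equal strain + equilibrium ⇒ each member carries load in proportion to AE: A₁E₁ = 118500000 N, A₂E₂ = 261300000 N, ΣAE = 379800000 N.
σ₂ = P·E₂/ΣAE = -224000·196000/379800000 = -115.6 MPa.

-116 MPa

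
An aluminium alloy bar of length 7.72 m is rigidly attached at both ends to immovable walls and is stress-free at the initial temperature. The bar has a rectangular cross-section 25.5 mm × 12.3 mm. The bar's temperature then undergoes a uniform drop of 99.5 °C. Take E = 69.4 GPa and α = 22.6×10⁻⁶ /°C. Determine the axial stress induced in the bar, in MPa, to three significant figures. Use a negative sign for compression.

Free thermal expansion αLΔT = 22.6e-6 · 7720 · -99.5 = -17.36 mm.
The walls impose strain ε = −(-17.36)/7720 = 2.2487e-03; σ = Eε = 69400 · 2.2487e-03 = 156.1 MPa.

156 MPa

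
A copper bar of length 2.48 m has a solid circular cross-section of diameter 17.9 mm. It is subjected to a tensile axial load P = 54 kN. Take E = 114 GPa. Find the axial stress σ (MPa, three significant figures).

215 MPa

A = 251.6 mm².
σ = N/A = 54000/251.6 = 214.6 MPa.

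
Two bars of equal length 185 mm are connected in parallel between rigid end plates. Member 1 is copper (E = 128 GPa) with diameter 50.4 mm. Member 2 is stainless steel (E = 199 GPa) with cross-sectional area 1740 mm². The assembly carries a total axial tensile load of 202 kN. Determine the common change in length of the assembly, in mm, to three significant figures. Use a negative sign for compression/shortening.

A_1 = 1995 mm².
Equal strain + equilibrium ⇒ each member carries load in proportion to AE: A₁E₁ = 255400000 N, A₂E₂ = 346300000 N, ΣAE = 601600000 N.
δ = PL/ΣAE = 202000·185/601600000 = 0.06212 mm.

0.0621 mm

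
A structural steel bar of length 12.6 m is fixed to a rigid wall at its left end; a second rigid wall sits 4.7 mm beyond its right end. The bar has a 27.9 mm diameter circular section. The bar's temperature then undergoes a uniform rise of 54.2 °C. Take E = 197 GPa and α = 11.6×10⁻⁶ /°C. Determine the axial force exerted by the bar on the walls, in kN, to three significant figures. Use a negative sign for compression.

Free thermal expansion αLΔT = 11.6e-6 · 12600 · 54.2 = 7.922 mm.
The walls engage after the gap closes; constrained expansion = 7.922 − 4.7 = 3.222 mm.
The walls impose strain ε = −(3.222)/12600 = -2.5570e-04; σ = Eε = 197000 · -2.5570e-04 = -50.37 MPa.
Wall reaction R = σ·A = -50.37·611.4 = -30800 N = -30.8 kN.

-30.8 kN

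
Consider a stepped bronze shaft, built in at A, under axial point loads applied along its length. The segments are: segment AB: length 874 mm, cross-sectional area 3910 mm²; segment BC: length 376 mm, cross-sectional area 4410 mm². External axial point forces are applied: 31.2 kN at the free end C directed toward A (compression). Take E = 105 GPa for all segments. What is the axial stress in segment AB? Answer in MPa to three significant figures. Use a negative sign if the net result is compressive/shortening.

Internal axial forces (sectioning from the free end, tension +): N_BC = -31.2 kN, N_AB = -31.2 kN.
σ_AB = N_AB/A_AB = -31200/3910 = -7.98 MPa.

-7.98 MPa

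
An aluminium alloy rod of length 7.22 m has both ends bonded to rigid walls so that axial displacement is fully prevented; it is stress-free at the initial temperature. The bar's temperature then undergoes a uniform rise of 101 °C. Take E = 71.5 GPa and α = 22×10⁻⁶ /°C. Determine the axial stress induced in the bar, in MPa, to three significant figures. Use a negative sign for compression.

-159 MPa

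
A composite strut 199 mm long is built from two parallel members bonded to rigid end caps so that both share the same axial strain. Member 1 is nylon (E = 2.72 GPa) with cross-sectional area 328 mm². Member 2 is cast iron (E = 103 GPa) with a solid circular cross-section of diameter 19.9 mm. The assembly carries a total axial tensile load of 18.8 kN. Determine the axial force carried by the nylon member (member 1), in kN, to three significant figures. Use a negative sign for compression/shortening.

0.509 kN

A_2 = 311 mm².
Equal strain + equilibrium ⇒ each member carries load in proportion to AE: A₁E₁ = 892200 N, A₂E₂ = 32040000 N, ΣAE = 32930000 N.
F₁ = P·A₁E₁/ΣAE = 18800·892200/32930000 = 509.4 N.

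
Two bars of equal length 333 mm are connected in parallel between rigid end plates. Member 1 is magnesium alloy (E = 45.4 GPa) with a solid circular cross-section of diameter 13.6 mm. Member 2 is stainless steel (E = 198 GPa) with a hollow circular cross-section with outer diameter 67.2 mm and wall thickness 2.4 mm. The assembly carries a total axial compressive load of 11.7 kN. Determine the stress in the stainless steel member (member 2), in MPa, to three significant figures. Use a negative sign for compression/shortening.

A_1 = 145.3 mm².
A_2 = 488.6 mm².
Equal strain + equilibrium ⇒ each member carries load in proportion to AE: A₁E₁ = 6595000 N, A₂E₂ = 96740000 N, ΣAE = 103300000 N.
σ₂ = P·E₂/ΣAE = -11700·198000/103300000 = -22.42 MPa.

-22.4 MPa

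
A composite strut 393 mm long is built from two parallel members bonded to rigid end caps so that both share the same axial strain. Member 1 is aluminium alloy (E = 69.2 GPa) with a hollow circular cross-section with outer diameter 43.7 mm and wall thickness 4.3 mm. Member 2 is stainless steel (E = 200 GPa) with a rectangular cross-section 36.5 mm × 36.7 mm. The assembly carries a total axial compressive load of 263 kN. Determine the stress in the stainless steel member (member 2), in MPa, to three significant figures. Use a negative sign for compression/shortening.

-173 MPa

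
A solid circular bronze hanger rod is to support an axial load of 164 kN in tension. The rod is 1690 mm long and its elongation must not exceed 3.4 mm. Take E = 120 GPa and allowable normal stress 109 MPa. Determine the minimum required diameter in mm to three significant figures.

Required area A ≥ P/σ_allow = 164000/109 = 1505 mm².
For a solid circular section, d ≥ √(4A/π) = 43.77 mm.
Elongation limit: A ≥ PL/(Eδ_allow) = 164000·1690/(120000·3.4) = 679.3 mm² ⇒ d ≥ 29.41 mm.
The stress limit governs.

43.8 mm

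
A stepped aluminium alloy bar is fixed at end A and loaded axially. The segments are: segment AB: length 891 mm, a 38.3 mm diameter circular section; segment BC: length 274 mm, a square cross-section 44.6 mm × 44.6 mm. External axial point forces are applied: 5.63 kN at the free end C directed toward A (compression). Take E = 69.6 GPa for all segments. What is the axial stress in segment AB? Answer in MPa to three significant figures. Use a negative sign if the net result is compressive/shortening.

-4.89 MPa

Internal axial forces (sectioning from the free end, tension +): N_BC = -5.63 kN, N_AB = -5.63 kN.
A_AB = 1152 mm².
σ_AB = N_AB/A_AB = -5630/1152 = -4.887 MPa.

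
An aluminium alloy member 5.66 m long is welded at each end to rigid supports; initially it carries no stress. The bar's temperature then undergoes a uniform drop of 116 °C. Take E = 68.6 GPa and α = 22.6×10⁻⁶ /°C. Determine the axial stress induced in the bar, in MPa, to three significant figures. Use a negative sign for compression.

Free thermal expansion αLΔT = 22.6e-6 · 5660 · -116 = -14.84 mm.
The walls impose strain ε = −(-14.84)/5660 = 2.6216e-03; σ = Eε = 68600 · 2.6216e-03 = 179.8 MPa.

180 MPa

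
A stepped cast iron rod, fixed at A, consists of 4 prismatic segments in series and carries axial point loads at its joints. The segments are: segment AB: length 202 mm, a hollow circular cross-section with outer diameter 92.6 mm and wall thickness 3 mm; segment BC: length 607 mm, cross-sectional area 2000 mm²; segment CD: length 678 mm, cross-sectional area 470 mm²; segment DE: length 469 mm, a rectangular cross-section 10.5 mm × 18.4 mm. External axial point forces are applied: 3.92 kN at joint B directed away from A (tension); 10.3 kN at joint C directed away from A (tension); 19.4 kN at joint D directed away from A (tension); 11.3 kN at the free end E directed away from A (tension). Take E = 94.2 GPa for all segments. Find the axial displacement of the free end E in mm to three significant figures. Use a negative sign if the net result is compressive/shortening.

1.01 mm

Internal axial forces (sectioning from the free end, tension +): N_DE = 11.3 kN, N_CD = 30.7 kN, N_BC = 41 kN, N_AB = 44.92 kN.
A_AB = 844.5 mm².
A_DE = 193.2 mm².
δ_AB = 44920·202/(844.5·94200) = 0.1141 mm
δ_BC = 41000·607/(2000·94200) = 0.1321 mm
δ_CD = 30700·678/(470·94200) = 0.4701 mm
δ_DE = 11300·469/(193.2·94200) = 0.2912 mm
δ = Σδ_i = 1.007 mm.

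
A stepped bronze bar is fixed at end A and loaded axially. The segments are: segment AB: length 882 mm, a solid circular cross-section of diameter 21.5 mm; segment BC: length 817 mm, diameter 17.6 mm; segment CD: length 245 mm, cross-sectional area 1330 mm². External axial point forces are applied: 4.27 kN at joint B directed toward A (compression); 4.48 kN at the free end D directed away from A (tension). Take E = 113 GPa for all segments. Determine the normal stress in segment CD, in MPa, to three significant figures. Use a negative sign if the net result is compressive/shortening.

3.37 MPa

Internal axial forces (sectioning from the free end, tension +): N_CD = 4.48 kN, N_BC = 4.48 kN, N_AB = 0.21 kN.
σ_CD = N_CD/A_CD = 4480/1330 = 3.368 MPa.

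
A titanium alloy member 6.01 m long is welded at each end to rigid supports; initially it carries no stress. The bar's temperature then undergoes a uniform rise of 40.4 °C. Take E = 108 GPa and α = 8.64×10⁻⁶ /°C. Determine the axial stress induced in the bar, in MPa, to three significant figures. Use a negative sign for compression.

Free thermal expansion αLΔT = 8.64e-6 · 6010 · 40.4 = 2.098 mm.
The walls impose strain ε = −(2.098)/6010 = -3.4906e-04; σ = Eε = 108000 · -3.4906e-04 = -37.7 MPa.

-37.7 MPa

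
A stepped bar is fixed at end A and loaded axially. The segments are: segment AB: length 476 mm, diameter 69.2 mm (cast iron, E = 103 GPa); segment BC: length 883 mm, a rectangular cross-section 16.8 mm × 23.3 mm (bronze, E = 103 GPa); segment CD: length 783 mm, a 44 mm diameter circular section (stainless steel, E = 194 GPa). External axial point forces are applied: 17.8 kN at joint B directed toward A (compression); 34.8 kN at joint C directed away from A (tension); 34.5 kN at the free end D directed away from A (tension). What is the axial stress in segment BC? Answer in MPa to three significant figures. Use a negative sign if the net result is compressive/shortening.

177 MPa

Internal axial forces (sectioning from the free end, tension +): N_CD = 34.5 kN, N_BC = 69.3 kN, N_AB = 51.5 kN.
A_BC = 391.4 mm².
σ_BC = N_BC/A_BC = 69300/391.4 = 177 MPa.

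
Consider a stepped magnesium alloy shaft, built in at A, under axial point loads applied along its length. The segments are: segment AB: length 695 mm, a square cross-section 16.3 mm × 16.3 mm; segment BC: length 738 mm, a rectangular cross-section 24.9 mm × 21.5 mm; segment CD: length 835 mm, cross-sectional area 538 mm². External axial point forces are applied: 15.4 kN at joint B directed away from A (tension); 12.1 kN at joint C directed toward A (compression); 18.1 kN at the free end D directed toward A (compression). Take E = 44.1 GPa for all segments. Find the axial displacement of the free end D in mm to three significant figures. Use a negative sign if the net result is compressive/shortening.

-2.46 mm

Internal axial forces (sectioning from the free end, tension +): N_CD = -18.1 kN, N_BC = -30.2 kN, N_AB = -14.8 kN.
A_AB = 265.7 mm².
A_BC = 535.4 mm².
δ_AB = -14800·695/(265.7·44100) = -0.8779 mm
δ_BC = -30200·738/(535.4·44100) = -0.944 mm
δ_CD = -18100·835/(538·44100) = -0.637 mm
δ = Σδ_i = -2.459 mm.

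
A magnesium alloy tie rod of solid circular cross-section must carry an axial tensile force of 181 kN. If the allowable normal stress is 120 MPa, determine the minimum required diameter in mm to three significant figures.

43.8 mm

Required area A ≥ P/σ_allow = 181000/120 = 1508 mm².
For a solid circular section, d ≥ √(4A/π) = 43.82 mm.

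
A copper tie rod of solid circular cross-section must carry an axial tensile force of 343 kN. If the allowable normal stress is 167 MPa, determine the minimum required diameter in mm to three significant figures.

Required area A ≥ P/σ_allow = 343000/167 = 2054 mm².
For a solid circular section, d ≥ √(4A/π) = 51.14 mm.

51.1 mm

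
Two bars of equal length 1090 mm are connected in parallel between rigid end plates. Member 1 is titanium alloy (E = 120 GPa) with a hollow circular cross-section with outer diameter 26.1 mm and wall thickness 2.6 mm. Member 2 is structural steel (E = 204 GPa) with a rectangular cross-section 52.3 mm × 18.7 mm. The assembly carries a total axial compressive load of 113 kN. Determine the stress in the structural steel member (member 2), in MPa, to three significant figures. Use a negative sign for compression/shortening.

-104 MPa

A_1 = 192 mm².
A_2 = 978 mm².
Equal strain + equilibrium ⇒ each member carries load in proportion to AE: A₁E₁ = 23030000 N, A₂E₂ = 199500000 N, ΣAE = 222500000 N.
σ₂ = P·E₂/ΣAE = -113000·204000/222500000 = -103.6 MPa.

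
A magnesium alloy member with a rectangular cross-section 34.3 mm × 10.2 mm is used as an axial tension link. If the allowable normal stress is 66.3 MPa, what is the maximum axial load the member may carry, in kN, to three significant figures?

23.2 kN

A = 349.9 mm².
P_max = σ_allow · A = 66.3 · 349.9 = 23200 N = 23.2 kN.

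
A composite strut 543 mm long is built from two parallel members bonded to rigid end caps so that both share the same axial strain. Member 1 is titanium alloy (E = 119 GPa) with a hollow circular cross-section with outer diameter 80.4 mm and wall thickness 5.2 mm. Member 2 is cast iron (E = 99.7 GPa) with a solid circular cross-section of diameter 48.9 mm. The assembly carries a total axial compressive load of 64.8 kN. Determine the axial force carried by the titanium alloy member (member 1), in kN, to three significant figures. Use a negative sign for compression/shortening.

A_1 = 1228 mm².
A_2 = 1878 mm².
Equal strain + equilibrium ⇒ each member carries load in proportion to AE: A₁E₁ = 146200000 N, A₂E₂ = 187200000 N, ΣAE = 333400000 N.
F₁ = P·A₁E₁/ΣAE = -64800·146200000/333400000 = -28410 N.

-28.4 kN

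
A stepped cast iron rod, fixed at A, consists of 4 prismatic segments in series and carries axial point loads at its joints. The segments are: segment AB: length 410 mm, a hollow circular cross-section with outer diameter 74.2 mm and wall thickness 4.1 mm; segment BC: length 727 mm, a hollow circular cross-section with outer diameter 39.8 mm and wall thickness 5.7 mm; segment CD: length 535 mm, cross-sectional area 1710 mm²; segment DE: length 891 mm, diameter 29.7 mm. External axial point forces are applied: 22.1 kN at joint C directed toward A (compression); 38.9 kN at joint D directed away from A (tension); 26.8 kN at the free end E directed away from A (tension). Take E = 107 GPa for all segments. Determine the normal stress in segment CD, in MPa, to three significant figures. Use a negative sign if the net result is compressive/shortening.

38.4 MPa

Internal axial forces (sectioning from the free end, tension +): N_DE = 26.8 kN, N_CD = 65.7 kN, N_BC = 43.6 kN, N_AB = 43.6 kN.
σ_CD = N_CD/A_CD = 65700/1710 = 38.42 MPa.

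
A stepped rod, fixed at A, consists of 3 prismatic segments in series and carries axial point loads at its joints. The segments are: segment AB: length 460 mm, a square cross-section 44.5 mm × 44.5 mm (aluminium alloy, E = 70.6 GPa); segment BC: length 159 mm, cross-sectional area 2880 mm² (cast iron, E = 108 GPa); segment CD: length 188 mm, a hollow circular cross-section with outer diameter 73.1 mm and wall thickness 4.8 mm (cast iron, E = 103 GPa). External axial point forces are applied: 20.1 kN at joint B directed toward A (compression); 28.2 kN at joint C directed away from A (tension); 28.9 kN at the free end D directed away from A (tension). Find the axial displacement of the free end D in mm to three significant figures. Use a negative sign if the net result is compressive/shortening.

Internal axial forces (sectioning from the free end, tension +): N_CD = 28.9 kN, N_BC = 57.1 kN, N_AB = 37 kN.
A_AB = 1980 mm².
A_CD = 1030 mm².
δ_AB = 37000·460/(1980·70600) = 0.1217 mm
δ_BC = 57100·159/(2880·108000) = 0.02919 mm
δ_CD = 28900·188/(1030·103000) = 0.05122 mm
δ = Σδ_i = 0.2021 mm.

0.202 mm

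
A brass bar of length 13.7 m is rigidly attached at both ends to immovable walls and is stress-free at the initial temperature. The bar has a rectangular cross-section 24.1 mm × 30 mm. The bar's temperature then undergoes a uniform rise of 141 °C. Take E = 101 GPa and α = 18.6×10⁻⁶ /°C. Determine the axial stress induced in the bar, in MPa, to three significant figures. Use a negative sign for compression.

Free thermal expansion αLΔT = 18.6e-6 · 13700 · 141 = 35.93 mm.
The walls impose strain ε = −(35.93)/13700 = -2.6226e-03; σ = Eε = 101000 · -2.6226e-03 = -264.9 MPa.

-265 MPa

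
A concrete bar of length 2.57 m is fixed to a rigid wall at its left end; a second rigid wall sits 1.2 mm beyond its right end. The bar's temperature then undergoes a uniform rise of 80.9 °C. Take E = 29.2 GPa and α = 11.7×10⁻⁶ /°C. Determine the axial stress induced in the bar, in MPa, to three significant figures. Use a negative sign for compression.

-14.0 MPa

Free thermal expansion αLΔT = 11.7e-6 · 2570 · 80.9 = 2.433 mm.
The walls engage after the gap closes; constrained expansion = 2.433 − 1.2 = 1.233 mm.
The walls impose strain ε = −(1.233)/2570 = -4.7960e-04; σ = Eε = 29200 · -4.7960e-04 = -14 MPa.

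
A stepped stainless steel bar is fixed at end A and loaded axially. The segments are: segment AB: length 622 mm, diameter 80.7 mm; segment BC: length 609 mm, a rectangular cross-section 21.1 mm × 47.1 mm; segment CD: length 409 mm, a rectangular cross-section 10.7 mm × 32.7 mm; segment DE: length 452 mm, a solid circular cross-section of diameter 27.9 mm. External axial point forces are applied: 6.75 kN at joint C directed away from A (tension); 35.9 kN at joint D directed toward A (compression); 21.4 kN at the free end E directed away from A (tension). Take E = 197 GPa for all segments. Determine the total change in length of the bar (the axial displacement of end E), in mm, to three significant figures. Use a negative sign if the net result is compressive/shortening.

-0.0346 mm

Internal axial forces (sectioning from the free end, tension +): N_DE = 21.4 kN, N_CD = -14.5 kN, N_BC = -7.75 kN, N_AB = -7.75 kN.
A_AB = 5115 mm².
A_BC = 993.8 mm².
A_CD = 349.9 mm².
A_DE = 611.4 mm².
δ_AB = -7750·622/(5115·197000) = -0.004784 mm
δ_BC = -7750·609/(993.8·197000) = -0.02411 mm
δ_CD = -14500·409/(349.9·197000) = -0.08604 mm
δ_DE = 21400·452/(611.4·197000) = 0.08031 mm
δ = Σδ_i = -0.03462 mm.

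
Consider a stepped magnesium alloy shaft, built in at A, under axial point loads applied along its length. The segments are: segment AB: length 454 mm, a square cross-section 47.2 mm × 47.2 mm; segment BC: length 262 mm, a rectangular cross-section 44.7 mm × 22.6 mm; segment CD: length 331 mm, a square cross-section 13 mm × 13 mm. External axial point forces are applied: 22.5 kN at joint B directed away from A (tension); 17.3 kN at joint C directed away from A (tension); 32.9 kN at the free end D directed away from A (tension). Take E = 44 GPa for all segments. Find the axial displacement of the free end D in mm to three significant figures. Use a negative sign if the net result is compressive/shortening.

Internal axial forces (sectioning from the free end, tension +): N_CD = 32.9 kN, N_BC = 50.2 kN, N_AB = 72.7 kN.
A_AB = 2228 mm².
A_BC = 1010 mm².
A_CD = 169 mm².
δ_AB = 72700·454/(2228·44000) = 0.3367 mm
δ_BC = 50200·262/(1010·44000) = 0.2959 mm
δ_CD = 32900·331/(169·44000) = 1.464 mm
δ = Σδ_i = 2.097 mm.

2.10 mm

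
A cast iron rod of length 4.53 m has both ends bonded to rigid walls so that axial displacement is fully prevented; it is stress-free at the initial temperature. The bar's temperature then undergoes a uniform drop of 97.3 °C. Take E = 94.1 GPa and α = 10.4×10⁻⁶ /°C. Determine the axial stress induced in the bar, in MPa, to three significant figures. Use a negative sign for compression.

95.2 MPa

Free thermal expansion αLΔT = 10.4e-6 · 4530 · -97.3 = -4.584 mm.
The walls impose strain ε = −(-4.584)/4530 = 1.0119e-03; σ = Eε = 94100 · 1.0119e-03 = 95.22 MPa.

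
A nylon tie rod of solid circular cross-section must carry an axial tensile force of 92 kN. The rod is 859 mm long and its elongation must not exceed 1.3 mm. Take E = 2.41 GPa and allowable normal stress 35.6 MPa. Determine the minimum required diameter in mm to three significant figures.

179 mm

Required area A ≥ P/σ_allow = 92000/35.6 = 2584 mm².
For a solid circular section, d ≥ √(4A/π) = 57.36 mm.
Elongation limit: A ≥ PL/(Eδ_allow) = 92000·859/(2410·1.3) = 25220 mm² ⇒ d ≥ 179.2 mm.
The elongation limit governs.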